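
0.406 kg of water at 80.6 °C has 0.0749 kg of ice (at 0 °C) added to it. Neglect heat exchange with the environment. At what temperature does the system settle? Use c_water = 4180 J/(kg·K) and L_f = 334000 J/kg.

T_f ≈ 55.6 °C

Conservation of energy gives ΣQ = 0:
fusion: m_ice L_f = 0.0749×334000 = 25017; meltwater 0→T: 0.0749×4180×T = 313.08 T; water cools: 0.406×4180×(T − 80.6) = 1697.1(T − 80.6)
2010.2 T = 136785 − 25017 = 111768
T ≈ 55.60 °C (positive, so assuming full melt was valid).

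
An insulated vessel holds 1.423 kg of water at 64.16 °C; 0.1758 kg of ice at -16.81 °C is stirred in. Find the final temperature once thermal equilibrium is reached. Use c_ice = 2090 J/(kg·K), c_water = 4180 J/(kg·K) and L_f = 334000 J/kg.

Sum of m c ΔT and latent-heat terms is zero:
ice -16.81→0 °C: 0.1758×2090×16.81 = 6176.4; fusion: m_ice L_f = 0.1758×334000 = 58717; meltwater 0→T: 0.1758×4180×T = 734.84 T; water cools: 1.423×4180×(T − 64.16) = 5948.1(T − 64.16)
6683 T = 381633 − 64894 = 316739
T ≈ 47.39 °C. Since T > 0 °C, the all-ice-melts assumption holds.

T_f ≈ 47.4 °C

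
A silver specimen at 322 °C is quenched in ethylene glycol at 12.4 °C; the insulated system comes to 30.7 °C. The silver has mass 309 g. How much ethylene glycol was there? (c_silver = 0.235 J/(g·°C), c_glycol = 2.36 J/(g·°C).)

Let T be the final temperature. ΣQ_i = 0:
309×0.235×(30.7 − 322) + m×2.36×(30.7 − 12.4) = 0
43.19 m = 21153
m = 21153/43.19 ≈ 489.8 g

m ≈ 490 g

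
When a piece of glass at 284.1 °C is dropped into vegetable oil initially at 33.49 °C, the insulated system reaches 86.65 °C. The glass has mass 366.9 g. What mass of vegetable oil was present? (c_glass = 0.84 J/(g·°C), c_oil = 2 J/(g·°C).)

m ≈ 572 g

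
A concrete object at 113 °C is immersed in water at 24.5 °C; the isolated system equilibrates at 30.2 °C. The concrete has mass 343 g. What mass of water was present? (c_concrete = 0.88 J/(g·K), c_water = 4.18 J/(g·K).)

Taking heat into each body as positive, Σ m c ΔT = 0:
343×0.88×(30.2 − 113) + m×4.18×(30.2 − 24.5) = 0
23.83 m = 24992
m = 24992/23.83 ≈ 1049 g

m ≈ 1050 g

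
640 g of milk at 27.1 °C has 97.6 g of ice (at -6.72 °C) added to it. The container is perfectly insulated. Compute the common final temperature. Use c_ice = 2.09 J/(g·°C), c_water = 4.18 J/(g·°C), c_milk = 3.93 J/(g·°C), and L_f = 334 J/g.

T_f ≈ 11.7 °C

Setting the total heat transfer to zero:
warm ice to 0 °C: 97.6×2.09×(0 − (-6.72)) = 1370.8
  latent heat to melt: 97.6×334 = 32598
  meltwater 0→T: 97.6×4.18×T = 407.97 T
  milk: 2515.2(T − 27.1)
2923.2 T = 68162 − 33969 = 34193
T ≈ 11.70 °C — above 0 °C, consistent with complete melting.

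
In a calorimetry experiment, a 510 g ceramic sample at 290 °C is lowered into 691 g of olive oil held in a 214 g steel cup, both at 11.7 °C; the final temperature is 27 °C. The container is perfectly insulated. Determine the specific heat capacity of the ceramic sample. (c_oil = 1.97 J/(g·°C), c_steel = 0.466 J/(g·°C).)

c ≈ 0.167 J/(g·°C)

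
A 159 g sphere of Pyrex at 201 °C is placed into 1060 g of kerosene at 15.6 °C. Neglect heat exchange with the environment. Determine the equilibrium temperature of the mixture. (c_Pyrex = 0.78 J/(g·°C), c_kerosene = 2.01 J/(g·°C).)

|Q_Pyrex| = |Q_kerosene|:
159*0.78*(201 − T) = 1060*2.01*(T − 15.6)
124.02(201 − T) = 2130.6(T − 15.6)
2254.6 T = 58165  ⇒  T ≈ 25.80 °C

T_f ≈ 25.8 °C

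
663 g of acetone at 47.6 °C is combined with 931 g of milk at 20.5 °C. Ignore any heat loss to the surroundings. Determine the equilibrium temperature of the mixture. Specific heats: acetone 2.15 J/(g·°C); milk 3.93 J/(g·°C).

Heat gained plus heat lost sum to zero:
663·2.15·(T − 47.6) + 931·3.93·(T − 20.5) = 0
1425.5(T − 47.6) + 3658.8(T − 20.5) = 0
(1425.5 + 3658.8) T = 1425.5·47.6 + 3658.8·20.5
T = 142857 / 5084.3 = 28.1 °C

T_f ≈ 28.1 °C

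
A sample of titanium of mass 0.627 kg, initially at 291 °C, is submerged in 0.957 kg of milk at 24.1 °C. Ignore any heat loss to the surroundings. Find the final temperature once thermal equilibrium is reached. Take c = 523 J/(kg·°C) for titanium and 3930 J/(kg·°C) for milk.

T_f ≈ 45.5 °C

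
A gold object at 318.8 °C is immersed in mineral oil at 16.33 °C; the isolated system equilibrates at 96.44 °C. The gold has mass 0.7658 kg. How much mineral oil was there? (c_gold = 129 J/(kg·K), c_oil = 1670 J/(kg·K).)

m ≈ 0.164 kg

Heat gained plus heat lost sum to zero:
0.7658×129×(96.44 − 318.8) + m×1670×(96.44 − 16.33) = 0
133784 m = 21967
m = 21967/133784 ≈ 0.1642 kg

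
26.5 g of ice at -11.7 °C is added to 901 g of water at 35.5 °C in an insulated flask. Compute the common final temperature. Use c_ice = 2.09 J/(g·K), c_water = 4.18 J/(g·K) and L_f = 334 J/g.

T_f ≈ 32.0 °C

Heat gained plus heat lost sum to zero:
ice -11.7→0 °C: 26.5×2.09×11.7 = 648
  fusion: m_ice L_f = 26.5×334 = 8851
  warm the meltwater: 110.77 T
  water cools: 901×4.18×(T − 35.5) = 3766.2(T − 35.5)
3876.9 T = 133699 − 9499 = 124200
T ≈ 32.04 °C — above 0 °C, consistent with complete melting.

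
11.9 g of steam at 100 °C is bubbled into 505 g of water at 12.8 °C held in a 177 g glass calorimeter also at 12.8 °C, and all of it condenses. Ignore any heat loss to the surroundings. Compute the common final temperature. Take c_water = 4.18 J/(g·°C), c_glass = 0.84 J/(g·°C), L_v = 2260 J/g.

T_f ≈ 26.3 °C

Energy conservation, ΣQ = 0:
latent heat released on condensation: 11.9×2260 = 26894; condensate cools 100→T: 11.9×4.18×(T − 100) = 49.74(T − 100); original water: 2110.9(T − 12.8); glass cup: 177×0.84×(T − 12.8) = 148.68(T − 12.8)
2309.3 T = 26894 + 4974.2 + 28923 = 60791
T ≈ 26.32 °C, under the boiling point, so the assumption holds.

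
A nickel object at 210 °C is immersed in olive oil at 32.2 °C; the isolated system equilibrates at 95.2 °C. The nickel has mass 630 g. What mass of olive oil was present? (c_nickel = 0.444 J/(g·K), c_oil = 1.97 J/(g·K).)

m ≈ 259 g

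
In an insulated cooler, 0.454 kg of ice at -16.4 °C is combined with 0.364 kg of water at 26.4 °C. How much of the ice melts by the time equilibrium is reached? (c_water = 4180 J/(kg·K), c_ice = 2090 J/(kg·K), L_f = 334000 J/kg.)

Water can give up m c ΔT = 0.364×4180×26.4 = 40168 J before reaching 0 °C.
Warming the ice to 0 °C takes 0.454×2090×16.4 = 15561 J, leaving 24607 J for melting.
Fully melting the ice requires m_ice L_f = 0.454×334000 = 151636 J.
24607 J < 151636 J, so only part of the ice melts and the system sits at 0 °C.
m_melt = 24607 / L_f = 0.07367 kg.

m_melted ≈ 0.0737 kg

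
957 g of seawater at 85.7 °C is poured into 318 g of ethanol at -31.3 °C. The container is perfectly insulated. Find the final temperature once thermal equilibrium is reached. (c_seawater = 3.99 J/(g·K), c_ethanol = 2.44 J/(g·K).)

Setting the total heat transfer to zero:
957*3.99*(T − 85.7) + 318*2.44*(T − (-31.3)) = 0
4594.4 T = 302953
T = 302953/4594.4 ≈ 65.94 °C

T_f ≈ 65.9 °C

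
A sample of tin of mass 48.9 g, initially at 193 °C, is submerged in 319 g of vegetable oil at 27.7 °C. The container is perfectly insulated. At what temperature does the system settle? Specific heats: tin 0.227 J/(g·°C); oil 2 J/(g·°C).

T_f = Σ m_i c_i T_i / Σ m_i c_i:
T_f = (11.1·193 + 638·27.7) / (11.1 + 638)
    = 19815 / 649.1 ≈ 30.53 °C

T_f ≈ 30.5 °C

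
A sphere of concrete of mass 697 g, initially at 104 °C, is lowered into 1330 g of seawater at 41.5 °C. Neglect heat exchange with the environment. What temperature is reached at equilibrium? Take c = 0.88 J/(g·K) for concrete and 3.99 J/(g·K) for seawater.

T_f ≈ 48.0 °C

With ΣQ=0 the equilibrium temperature is the m·c-weighted mean:
T_f = (613.36·104 + 5306.7·41.5) / (613.36 + 5306.7)
    = 284017 / 5920.1 ≈ 47.98 °C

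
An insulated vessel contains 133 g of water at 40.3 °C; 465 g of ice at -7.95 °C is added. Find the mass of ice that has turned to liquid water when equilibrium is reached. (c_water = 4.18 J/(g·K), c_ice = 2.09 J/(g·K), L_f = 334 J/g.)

Heat available from the water dropping to 0 °C: 133×4.18×40.3 = 22404 J.
Warming the ice to 0 °C takes 465×2.09×7.95 = 7726.2 J, leaving 14678 J for melting.
To melt every bit of ice: 465×334 = 155310 J.
14678 J < 155310 J, so only part of the ice melts and the system sits at 0 °C.
m_melted×334 = 14678  ⇒  m_melted ≈ 43.95 g.

m_melted ≈ 43.9 g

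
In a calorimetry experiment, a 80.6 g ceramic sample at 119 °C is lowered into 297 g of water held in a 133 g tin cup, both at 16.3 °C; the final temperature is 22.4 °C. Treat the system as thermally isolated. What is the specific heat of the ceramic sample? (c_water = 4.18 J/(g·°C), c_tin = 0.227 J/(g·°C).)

c ≈ 0.996 J/(g·°C)

Let T be the final temperature. ΣQ_i = 0:
80.6·c·(22.4 − 119) + 297·4.18·(22.4 − 16.3) + 133·0.227·(22.4 − 16.3) = 0
-7786 c = -7757.1
c = -7757.1/-7786 ≈ 0.9963 J/(g·°C)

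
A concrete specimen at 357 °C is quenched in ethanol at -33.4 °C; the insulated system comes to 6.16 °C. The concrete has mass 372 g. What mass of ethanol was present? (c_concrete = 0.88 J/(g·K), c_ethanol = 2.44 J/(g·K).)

m ≈ 1190 g

Heat gained plus heat lost sum to zero:
372·0.88·(6.16 − 357) + m·2.44·(6.16 − (-33.4)) = 0
96.53 m = 114851
m = 114851/96.53 ≈ 1190 g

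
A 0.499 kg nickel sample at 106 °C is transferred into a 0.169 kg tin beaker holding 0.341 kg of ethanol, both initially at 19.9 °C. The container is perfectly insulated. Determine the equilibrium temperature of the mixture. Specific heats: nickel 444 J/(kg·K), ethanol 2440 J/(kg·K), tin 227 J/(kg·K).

T_f ≈ 37.4 °C

Net heat exchanged in the isolated system is zero:
0.499*444*(T − 106) + 0.341*2440*(T − 19.9) + 0.169*227*(T − 19.9) = 0
(221.56 + 832.04 + 38.36) T = 221.56*106 + 832.04*19.9 + 38.36*19.9
T ≈ 37.37 °C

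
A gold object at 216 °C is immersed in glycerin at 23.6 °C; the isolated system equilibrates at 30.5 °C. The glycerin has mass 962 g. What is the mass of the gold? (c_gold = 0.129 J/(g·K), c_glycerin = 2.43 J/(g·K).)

m ≈ 674 g

Heat lost by the gold = heat gained by the glycerin:
m×0.129×(216 − 30.5) = 962×2.43×(30.5 − 23.6)
23.93 m = 16130  ⇒  m ≈ 674.1 g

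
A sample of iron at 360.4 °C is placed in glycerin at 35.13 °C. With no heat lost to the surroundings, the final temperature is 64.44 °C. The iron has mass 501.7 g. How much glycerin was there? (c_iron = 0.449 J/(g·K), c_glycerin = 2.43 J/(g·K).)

m ≈ 936 g

|Q_iron| = |Q_glycerin|:
501.7×0.449×(360.4 − 64.44) = m×2.43×(64.44 − 35.13)
71.22 m = 66669  ⇒  m ≈ 936.1 g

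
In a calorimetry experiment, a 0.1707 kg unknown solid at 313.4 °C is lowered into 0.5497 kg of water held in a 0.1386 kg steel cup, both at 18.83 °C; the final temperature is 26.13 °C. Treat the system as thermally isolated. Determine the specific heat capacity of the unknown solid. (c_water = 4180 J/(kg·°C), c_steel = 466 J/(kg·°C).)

c ≈ 352 J/(kg·°C)

Conservation of energy gives ΣQ = 0:
0.1707·c·(26.13 − 313.4) + 0.5497·4180·(26.13 − 18.83) + 0.1386·466·(26.13 − 18.83) = 0
-49.04 c = -17245
c = -17245/-49.04 ≈ 351.7 J/(kg·°C)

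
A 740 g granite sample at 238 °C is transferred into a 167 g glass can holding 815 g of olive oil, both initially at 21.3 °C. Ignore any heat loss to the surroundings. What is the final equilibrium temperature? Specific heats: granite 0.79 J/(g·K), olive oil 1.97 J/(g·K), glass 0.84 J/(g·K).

T_f ≈ 75.7 °C

Conservation of energy gives ΣQ = 0:
740×0.79×(T − 238) + 815×1.97×(T − 21.3) + 167×0.84×(T − 21.3) = 0
584.6(T − 238) + 1605.5(T − 21.3) + 140.28(T − 21.3) = 0
(584.6 + 1605.5 + 140.28) T = 584.6×238 + 1605.5×21.3 + 140.28×21.3
T ≈ 75.66 °C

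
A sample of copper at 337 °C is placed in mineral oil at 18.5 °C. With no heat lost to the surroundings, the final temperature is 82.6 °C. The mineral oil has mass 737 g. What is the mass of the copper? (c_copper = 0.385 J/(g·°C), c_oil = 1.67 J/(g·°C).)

Heat lost by the copper = heat gained by the oil:
m·0.385·(337 − 82.6) = 737·1.67·(82.6 − 18.5)
97.94 m = 78894  ⇒  m ≈ 805.5 g

m ≈ 805 g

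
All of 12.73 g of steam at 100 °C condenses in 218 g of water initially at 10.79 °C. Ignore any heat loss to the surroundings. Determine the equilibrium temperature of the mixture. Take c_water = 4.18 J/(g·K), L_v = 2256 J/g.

T_f ≈ 45.5 °C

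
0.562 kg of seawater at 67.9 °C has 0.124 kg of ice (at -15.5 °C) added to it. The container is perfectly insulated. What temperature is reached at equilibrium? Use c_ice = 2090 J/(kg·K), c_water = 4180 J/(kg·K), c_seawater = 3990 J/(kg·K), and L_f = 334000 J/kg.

T_f ≈ 38.7 °C

Taking heat into each body as positive, Σ m c ΔT = 0:
ice -15.5→0 °C: 0.124×2090×15.5 = 4017
  melt ice: 0.124×334000 = 41416
  meltwater 0→T: 0.124×4180×T = 518.32 T
  seawater cools: 0.562×3990×(T − 67.9) = 2242.4(T − 67.9)
2760.7 T = 152258 − 45433 = 106825
T ≈ 38.69 °C. Since T > 0 °C, the all-ice-melts assumption holds.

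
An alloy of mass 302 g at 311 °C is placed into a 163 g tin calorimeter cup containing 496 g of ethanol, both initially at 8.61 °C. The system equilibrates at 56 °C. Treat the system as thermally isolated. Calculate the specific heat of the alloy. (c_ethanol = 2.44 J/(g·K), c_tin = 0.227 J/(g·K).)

c ≈ 0.768 J/(g·K)

Taking heat into each body as positive, Σ m c ΔT = 0:
302·c·(56 − 311) + 496·2.44·(56 − 8.61) + 163·0.227·(56 − 8.61) = 0
-77010 c = -59107
c = -59107/-77010 ≈ 0.7675 J/(g·K)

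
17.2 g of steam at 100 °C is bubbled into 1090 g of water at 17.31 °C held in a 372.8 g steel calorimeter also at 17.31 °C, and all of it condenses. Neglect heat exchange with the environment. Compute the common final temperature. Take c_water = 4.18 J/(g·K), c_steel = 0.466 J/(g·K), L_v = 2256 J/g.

Heat gained plus heat lost sum to zero:
steam→water at 100 °C releases m L_v = 17.2×2256 = 38803
  condensed water 100 °C→T: 71.9(T − 100)
  water warms: 1090×4.18×(T − 17.31) = 4556.2(T − 17.31)
  cup: 173.72(T − 17.31)
4801.8 T = 38803 + 7189.6 + 81875 = 127868
T ≈ 26.63 °C (< 100 °C, so full condensation is consistent).

T_f ≈ 26.6 °C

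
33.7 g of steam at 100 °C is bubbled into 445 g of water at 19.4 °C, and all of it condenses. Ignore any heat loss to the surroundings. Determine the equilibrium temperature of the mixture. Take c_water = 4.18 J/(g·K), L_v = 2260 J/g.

T_f ≈ 63.1 °C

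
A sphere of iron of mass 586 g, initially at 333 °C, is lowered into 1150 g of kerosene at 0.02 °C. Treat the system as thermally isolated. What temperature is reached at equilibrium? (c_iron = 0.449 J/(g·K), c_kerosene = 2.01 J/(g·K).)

T_f ≈ 34.0 °C

Heat lost by the iron equals heat gained by the kerosene:
586*0.449*(333 − T) = 1150*2.01*(T − 0.02)
263.11(333 − T) = 2311.5(T − 0.02)
2574.6 T = 87663  ⇒  T ≈ 34.05 °C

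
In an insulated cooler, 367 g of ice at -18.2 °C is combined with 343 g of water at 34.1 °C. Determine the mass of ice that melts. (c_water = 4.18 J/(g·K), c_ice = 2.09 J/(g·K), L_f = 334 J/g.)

m_melted ≈ 105 g

Water can give up m c ΔT = 343·4.18·34.1 = 48891 J before reaching 0 °C.
Warming the ice to 0 °C takes 367·2.09·18.2 = 13960 J, leaving 34931 J for melting.
Melting all 367 g of ice would need 367·334 = 122578 J.
34931 J < 122578 J, so only part of the ice melts and the system sits at 0 °C.
Mass melted = 34931/334 ≈ 104.6 g.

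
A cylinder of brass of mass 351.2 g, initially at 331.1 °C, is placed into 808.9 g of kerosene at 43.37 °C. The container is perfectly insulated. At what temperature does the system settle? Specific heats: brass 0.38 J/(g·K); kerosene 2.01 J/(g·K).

T_f is the heat-capacity-weighted average of the initial temperatures:
T_f = (133.46×331.1 + 1625.9×43.37) / (133.46 + 1625.9)
    = 114702 / 1759.3 ≈ 65.20 °C

T_f ≈ 65.2 °C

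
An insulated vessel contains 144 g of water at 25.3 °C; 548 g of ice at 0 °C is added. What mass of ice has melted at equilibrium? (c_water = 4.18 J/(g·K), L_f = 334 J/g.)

m_melted ≈ 45.6 g

Cooling the water to 0 °C releases 144×4.18×25.3 = 15229 J.
Melting all 548 g of ice would need 548×334 = 183032 J.
Since 15229 < 183032 J, not all the ice melts; equilibrium is at 0 °C.
m_melt = 15229 / L_f = 45.59 g.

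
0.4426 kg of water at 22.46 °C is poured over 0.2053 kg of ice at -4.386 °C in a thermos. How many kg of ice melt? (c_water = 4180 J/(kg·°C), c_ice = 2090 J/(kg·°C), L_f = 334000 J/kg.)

m_melted ≈ 0.119 kg

Cooling the water to 0 °C releases 0.4426×4180×22.46 = 41553 J.
Warming the ice to 0 °C takes 0.2053×2090×4.386 = 1881.9 J, leaving 39671 J for melting.
Melting all 0.2053 kg of ice would need 0.2053×334000 = 68570 J.
39671 J < 68570 J, so only part of the ice melts and the system sits at 0 °C.
m_melt = 39671 / L_f = 0.1188 kg.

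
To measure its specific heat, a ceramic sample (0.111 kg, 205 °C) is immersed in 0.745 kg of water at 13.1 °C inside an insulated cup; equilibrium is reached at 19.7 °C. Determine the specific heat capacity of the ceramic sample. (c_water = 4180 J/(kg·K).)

c ≈ 999 J/(kg·K)

m_s c (T_s − T_f) = m_water c_water (T_f − T_0):
0.111×c×(205 − 19.7) = 0.745×4180×(19.7 − 13.1)
20.57 c = 20553  ⇒  c ≈ 999.3 J/(kg·K)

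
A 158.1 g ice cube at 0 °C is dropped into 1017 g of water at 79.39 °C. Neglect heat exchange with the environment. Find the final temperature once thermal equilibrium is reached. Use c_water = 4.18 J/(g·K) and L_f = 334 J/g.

Taking heat into each body as positive, Σ m c ΔT = 0:
fusion: m_ice L_f = 158.1·334 = 52805; meltwater 0→T: 158.1·4.18·T = 660.86 T; water: 4251.1(T − 79.39)
4911.9 T = 337492 − 52805 = 284686
T ≈ 57.96 °C. Since T > 0 °C, the all-ice-melts assumption holds.

T_f ≈ 58.0 °C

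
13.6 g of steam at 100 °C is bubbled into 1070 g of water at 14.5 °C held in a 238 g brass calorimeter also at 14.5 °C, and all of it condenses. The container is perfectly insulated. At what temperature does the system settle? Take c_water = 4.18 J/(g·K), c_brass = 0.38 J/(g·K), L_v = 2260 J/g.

Let T be the final temperature. ΣQ_i = 0:
steam→water at 100 °C releases m L_v = 13.6·2260 = 30736
  condensed water 100 °C→T: 56.85(T − 100)
  water warms: 1070·4.18·(T − 14.5) = 4472.6(T − 14.5)
  cup: 90.44(T − 14.5)
4619.9 T = 30736 + 5684.8 + 66164 = 102585
T ≈ 22.21 °C — below 100 °C, confirming all the steam condensed.

T_f ≈ 22.2 °C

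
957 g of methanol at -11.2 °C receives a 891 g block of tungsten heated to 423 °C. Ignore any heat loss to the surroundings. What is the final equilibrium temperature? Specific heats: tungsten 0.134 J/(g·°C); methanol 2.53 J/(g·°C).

T_f ≈ 9.2 °C

Heat gained plus heat lost sum to zero:
891·0.134·(T − 423) + 957·2.53·(T − (-11.2)) = 0
119.39(T − 423) + 2421.2(T − (-11.2)) = 0
2540.6 T = 23386
T = 23386/2540.6 ≈ 9.20 °C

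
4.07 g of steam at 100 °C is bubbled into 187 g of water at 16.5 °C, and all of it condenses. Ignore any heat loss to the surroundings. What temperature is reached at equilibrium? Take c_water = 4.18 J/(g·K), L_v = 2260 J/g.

T_f ≈ 29.8 °C

Setting the total heat transfer to zero:
latent heat released on condensation: 4.07·2260 = 9198.2
  condensed water 100 °C→T: 17.01(T − 100)
  water warms: 187·4.18·(T − 16.5) = 781.66(T − 16.5)
798.67 T = 9198.2 + 1701.3 + 12897 = 23797
T ≈ 29.80 °C — below 100 °C, confirming all the steam condensed.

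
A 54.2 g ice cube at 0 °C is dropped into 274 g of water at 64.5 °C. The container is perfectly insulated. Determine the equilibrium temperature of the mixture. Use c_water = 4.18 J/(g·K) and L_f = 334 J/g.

Conservation of energy gives ΣQ = 0:
latent heat to melt: 54.2×334 = 18103; meltwater 0→T: 54.2×4.18×T = 226.56 T; water: 1145.3(T − 64.5)
1371.9 T = 73873 − 18103 = 55770
T ≈ 40.65 °C. Since T > 0 °C, the all-ice-melts assumption holds.

T_f ≈ 40.7 °C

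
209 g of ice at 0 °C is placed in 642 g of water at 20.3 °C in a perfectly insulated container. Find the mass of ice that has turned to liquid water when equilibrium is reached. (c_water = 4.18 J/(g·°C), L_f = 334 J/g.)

m_melted ≈ 163 g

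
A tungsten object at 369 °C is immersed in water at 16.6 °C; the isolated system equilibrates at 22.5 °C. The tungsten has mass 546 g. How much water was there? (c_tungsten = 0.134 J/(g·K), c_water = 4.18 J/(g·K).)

m ≈ 1030 g

Heat lost by the tungsten = heat gained by the water:
546·0.134·(369 − 22.5) = m·4.18·(22.5 − 16.6)
24.66 m = 25351  ⇒  m ≈ 1028 g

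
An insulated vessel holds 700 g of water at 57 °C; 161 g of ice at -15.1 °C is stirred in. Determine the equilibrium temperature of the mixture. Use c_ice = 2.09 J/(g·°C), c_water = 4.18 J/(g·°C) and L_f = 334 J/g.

T_f ≈ 30.0 °C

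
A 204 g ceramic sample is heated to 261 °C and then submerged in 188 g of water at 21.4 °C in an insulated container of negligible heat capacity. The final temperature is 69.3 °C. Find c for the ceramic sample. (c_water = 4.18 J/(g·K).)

m_s c (T_s − T_f) = m_water c_water (T_f − T_0):
204·c·(261 − 69.3) = 188·4.18·(69.3 − 21.4)
39107 c = 37642  ⇒  c ≈ 0.9625 J/(g·K)

c ≈ 0.963 J/(g·K)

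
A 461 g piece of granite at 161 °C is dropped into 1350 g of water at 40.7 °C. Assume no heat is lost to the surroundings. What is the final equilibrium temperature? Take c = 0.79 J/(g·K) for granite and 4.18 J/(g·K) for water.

Heat lost by the granite equals heat gained by the water:
461×0.79×(161 − T) = 1350×4.18×(T − 40.7)
364.19(161 − T) = 5643(T − 40.7)
6007.2 T = 288305  ⇒  T ≈ 47.99 °C

T_f ≈ 48.0 °C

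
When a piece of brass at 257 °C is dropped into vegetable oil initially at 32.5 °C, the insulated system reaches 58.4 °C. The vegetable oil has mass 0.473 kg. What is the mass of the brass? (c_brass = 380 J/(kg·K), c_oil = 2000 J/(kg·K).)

Let T be the final temperature. ΣQ_i = 0:
m·380·(58.4 − 257) + 0.473·2000·(58.4 − 32.5) = 0
-75468 m = -24501
m = -24501/-75468 ≈ 0.3247 kg

m ≈ 0.325 kg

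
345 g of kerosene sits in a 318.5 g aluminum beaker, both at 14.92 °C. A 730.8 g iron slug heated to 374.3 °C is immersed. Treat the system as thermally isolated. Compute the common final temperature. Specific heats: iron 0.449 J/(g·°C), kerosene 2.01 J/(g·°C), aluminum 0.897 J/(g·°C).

T_f ≈ 105.1 °C

T_f is the heat-capacity-weighted average of the initial temperatures:
T_f = (328.13*374.3 + 693.45*14.92 + 285.69*14.92) / (328.13 + 693.45 + 285.69)
    = 137428 / 1307.3 ≈ 105.13 °C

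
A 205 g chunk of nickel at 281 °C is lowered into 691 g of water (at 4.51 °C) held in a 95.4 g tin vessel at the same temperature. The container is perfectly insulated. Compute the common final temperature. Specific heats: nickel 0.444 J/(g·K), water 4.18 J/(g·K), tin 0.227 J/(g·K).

T_f ≈ 12.9 °C

Let T be the final temperature. ΣQ_i = 0:
205·0.444·(T − 281) + 691·4.18·(T − 4.51) + 95.4·0.227·(T − 4.51) = 0
91.02(T − 281) + 2888.4(T − 4.51) + 21.66(T − 4.51) = 0
(91.02 + 2888.4 + 21.66) T = 91.02·281 + 2888.4·4.51 + 21.66·4.51
T = 38701 / 3001.1 = 12.9 °C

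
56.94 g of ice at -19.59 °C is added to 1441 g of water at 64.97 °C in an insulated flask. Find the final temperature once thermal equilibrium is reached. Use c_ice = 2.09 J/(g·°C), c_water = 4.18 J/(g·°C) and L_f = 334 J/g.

T_f ≈ 59.1 °C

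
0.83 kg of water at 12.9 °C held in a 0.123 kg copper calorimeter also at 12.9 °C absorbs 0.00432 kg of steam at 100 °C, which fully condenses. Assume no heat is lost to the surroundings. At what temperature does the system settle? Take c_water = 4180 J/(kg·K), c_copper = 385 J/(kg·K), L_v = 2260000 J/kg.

Heat gained plus heat lost sum to zero:
condense steam: −0.00432·2260000 = −9763.2; condensed water 100 °C→T: 18.06(T − 100); original water: 3469.4(T − 12.9); cup: 47.35(T − 12.9)
3534.8 T = 9763.2 + 1805.8 + 45366 = 56935
T ≈ 16.11 °C (< 100 °C, so full condensation is consistent).

T_f ≈ 16.1 °C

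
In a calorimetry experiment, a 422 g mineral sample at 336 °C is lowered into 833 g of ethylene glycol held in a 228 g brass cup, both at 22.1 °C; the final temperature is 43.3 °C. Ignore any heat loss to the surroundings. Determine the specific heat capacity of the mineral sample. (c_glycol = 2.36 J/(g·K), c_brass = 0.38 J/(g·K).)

Conservation of energy gives ΣQ = 0:
422·c·(43.3 − 336) + 833·2.36·(43.3 − 22.1) + 228·0.38·(43.3 − 22.1) = 0
-123519 c = -43513
c = -43513/-123519 ≈ 0.3523 J/(g·K)

c ≈ 0.352 J/(g·K)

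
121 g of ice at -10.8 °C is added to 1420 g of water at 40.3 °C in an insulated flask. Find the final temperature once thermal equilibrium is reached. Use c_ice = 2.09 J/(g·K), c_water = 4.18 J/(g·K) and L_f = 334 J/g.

T_f ≈ 30.4 °C

Taking heat into each body as positive, Σ m c ΔT = 0:
warm ice to 0 °C: 121×2.09×(0 − (-10.8)) = 2731.2; latent heat to melt: 121×334 = 40414; meltwater 0→T: 121×4.18×T = 505.78 T; water: 5935.6(T − 40.3)
6441.4 T = 239205 − 43145 = 196059
T ≈ 30.44 °C (positive, so assuming full melt was valid).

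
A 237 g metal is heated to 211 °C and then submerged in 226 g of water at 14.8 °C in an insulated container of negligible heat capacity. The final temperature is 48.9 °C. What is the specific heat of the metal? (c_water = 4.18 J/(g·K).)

m_s c (T_s − T_f) = m_water c_water (T_f − T_0):
237·c·(211 − 48.9) = 226·4.18·(48.9 − 14.8)
38418 c = 32214  ⇒  c ≈ 0.8385 J/(g·K)

c ≈ 0.839 J/(g·K)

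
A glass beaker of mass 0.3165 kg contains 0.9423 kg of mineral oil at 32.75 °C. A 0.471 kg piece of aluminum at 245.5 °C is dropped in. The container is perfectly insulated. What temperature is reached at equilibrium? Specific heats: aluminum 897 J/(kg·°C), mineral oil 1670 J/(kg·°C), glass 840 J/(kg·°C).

With ΣQ=0 the equilibrium temperature is the m·c-weighted mean:
T_f = (422.49*245.5 + 1573.6*32.75 + 265.86*32.75) / (422.49 + 1573.6 + 265.86)
    = 163964 / 2262 ≈ 72.49 °C

T_f ≈ 72.5 °C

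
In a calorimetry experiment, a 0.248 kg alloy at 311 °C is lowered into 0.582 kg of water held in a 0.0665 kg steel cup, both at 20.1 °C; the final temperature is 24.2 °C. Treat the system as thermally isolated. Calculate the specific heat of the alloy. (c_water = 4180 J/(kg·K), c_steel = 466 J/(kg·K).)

c ≈ 142 J/(kg·K)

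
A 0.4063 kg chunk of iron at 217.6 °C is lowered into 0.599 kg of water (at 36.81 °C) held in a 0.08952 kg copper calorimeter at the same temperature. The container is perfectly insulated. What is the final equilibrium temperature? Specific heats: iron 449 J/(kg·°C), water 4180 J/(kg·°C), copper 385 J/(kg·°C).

T_f ≈ 48.9 °C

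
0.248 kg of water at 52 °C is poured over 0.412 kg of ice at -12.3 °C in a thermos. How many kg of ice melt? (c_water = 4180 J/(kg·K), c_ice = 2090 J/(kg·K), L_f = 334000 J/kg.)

Water can give up m c ΔT = 0.248×4180×52 = 53905 J before reaching 0 °C.
Of that, 0.412×2090×12.3 = 10591 J goes to bring the ice to 0 °C, leaving 43314 J.
To melt every bit of ice: 0.412×334000 = 137608 J.
Since 43314 < 137608 J, not all the ice melts; equilibrium is at 0 °C.
Mass melted = 43314/334000 ≈ 0.1297 kg.

m_melted ≈ 0.13 kg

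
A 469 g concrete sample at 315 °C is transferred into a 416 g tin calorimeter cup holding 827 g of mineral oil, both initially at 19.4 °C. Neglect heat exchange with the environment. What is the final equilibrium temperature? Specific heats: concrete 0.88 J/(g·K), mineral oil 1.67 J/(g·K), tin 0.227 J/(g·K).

T_f ≈ 84.0 °C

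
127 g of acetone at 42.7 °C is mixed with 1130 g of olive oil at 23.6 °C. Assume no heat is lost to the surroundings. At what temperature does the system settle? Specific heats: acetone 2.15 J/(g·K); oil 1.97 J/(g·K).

Let T be the final temperature. ΣQ_i = 0:
127·2.15·(T − 42.7) + 1130·1.97·(T − 23.6) = 0
273.05(T − 42.7) + 2226.1(T − 23.6) = 0
2499.2 T = 64195
T = 64195 / 2499.2 = 25.7 °C

T_f ≈ 25.7 °C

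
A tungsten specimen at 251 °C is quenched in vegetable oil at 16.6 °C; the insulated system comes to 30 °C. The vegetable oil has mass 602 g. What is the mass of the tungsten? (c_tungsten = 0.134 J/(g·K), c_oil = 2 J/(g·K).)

Heat lost by the tungsten = heat gained by the oil:
m×0.134×(251 − 30) = 602×2×(30 − 16.6)
29.61 m = 16134  ⇒  m ≈ 544.8 g

m ≈ 545 g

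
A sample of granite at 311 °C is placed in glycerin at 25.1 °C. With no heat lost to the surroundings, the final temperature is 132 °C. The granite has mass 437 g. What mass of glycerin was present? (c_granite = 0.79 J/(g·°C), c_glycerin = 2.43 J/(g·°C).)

m ≈ 238 g

|Q_granite| = |Q_glycerin|:
437·0.79·(311 − 132) = m·2.43·(132 − 25.1)
259.77 m = 61796  ⇒  m ≈ 237.9 g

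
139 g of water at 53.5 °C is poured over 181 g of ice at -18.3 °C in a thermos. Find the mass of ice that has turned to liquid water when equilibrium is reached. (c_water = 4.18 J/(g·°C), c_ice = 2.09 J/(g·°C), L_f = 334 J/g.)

Water can give up m c ΔT = 139×4.18×53.5 = 31085 J before reaching 0 °C.
Of that, 181×2.09×18.3 = 6922.7 J goes to bring the ice to 0 °C, leaving 24162 J.
Fully melting the ice requires m_ice L_f = 181×334 = 60454 J.
Since 24162 < 60454 J, not all the ice melts; equilibrium is at 0 °C.
m_melt = 24162 / L_f = 72.34 g.

m_melted ≈ 72.3 g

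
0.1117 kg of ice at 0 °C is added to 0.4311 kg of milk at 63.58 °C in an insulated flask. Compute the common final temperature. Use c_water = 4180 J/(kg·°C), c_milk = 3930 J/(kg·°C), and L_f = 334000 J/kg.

T_f ≈ 32.6 °C

Energy balance with sensible and latent terms:
latent heat to melt: 0.1117×334000 = 37308; meltwater 0→T: 0.1117×4180×T = 466.91 T; milk: 1694.2(T − 63.58)
2161.1 T = 107719 − 37308 = 70411
T ≈ 32.58 °C — above 0 °C, consistent with complete melting.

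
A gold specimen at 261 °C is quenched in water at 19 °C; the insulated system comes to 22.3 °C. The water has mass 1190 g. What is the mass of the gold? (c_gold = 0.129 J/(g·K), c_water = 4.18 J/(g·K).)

Let T be the final temperature. ΣQ_i = 0:
m·0.129·(22.3 − 261) + 1190·4.18·(22.3 − 19) = 0
-30.79 m = -16415
m = -16415/-30.79 ≈ 533.1 g

m ≈ 533 g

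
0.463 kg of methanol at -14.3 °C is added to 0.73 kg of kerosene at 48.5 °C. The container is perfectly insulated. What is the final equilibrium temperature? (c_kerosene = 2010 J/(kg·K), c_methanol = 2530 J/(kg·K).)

Energy conservation, ΣQ = 0:
0.73·2010·(T − 48.5) + 0.463·2530·(T − (-14.3)) = 0
(1467.3 + 1171.4) T = 1467.3·48.5 + 1171.4·(-14.3)
T ≈ 20.62 °C

T_f ≈ 20.6 °C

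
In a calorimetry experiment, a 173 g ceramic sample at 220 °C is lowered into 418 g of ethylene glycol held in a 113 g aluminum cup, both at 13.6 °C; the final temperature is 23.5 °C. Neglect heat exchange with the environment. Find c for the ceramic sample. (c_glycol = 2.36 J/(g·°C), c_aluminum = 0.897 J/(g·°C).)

c ≈ 0.317 J/(g·°C)

Energy conservation, ΣQ = 0:
173·c·(23.5 − 220) + 418·2.36·(23.5 − 13.6) + 113·0.897·(23.5 − 13.6) = 0
-33994 c = -10770
c = -10770/-33994 ≈ 0.3168 J/(g·°C)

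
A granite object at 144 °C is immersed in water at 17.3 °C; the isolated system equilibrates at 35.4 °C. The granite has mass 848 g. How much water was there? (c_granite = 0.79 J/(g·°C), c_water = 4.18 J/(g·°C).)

m ≈ 962 g

Heat lost by the granite = heat gained by the water:
848·0.79·(144 − 35.4) = m·4.18·(35.4 − 17.3)
75.66 m = 72753  ⇒  m ≈ 961.6 g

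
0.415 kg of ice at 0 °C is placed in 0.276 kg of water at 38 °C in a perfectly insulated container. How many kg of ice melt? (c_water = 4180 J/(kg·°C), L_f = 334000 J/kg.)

m_melted ≈ 0.131 kg

Heat available from the water dropping to 0 °C: 0.276×4180×38 = 43840 J.
Fully melting the ice requires m_ice L_f = 0.415×334000 = 138610 J.
Since 43840 < 138610 J, not all the ice melts; equilibrium is at 0 °C.
Mass melted = 43840/334000 ≈ 0.1313 kg.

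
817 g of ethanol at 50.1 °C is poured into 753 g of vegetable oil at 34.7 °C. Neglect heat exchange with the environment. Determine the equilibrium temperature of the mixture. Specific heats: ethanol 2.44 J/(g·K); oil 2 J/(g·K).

T_f = Σ m_i c_i T_i / Σ m_i c_i:
T_f = (1993.5×50.1 + 1506×34.7) / (1993.5 + 1506)
    = 152132 / 3499.5 ≈ 43.47 °C

T_f ≈ 43.5 °C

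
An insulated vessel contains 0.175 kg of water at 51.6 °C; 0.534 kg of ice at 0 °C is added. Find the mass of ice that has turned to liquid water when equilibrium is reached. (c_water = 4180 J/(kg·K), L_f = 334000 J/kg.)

Cooling the water to 0 °C releases 0.175·4180·51.6 = 37745 J.
Melting all 0.534 kg of ice would need 0.534·334000 = 178356 J.
37745 J < 178356 J, so only part of the ice melts and the system sits at 0 °C.
m_melt = 37745 / L_f = 0.113 kg.

m_melted ≈ 0.113 kg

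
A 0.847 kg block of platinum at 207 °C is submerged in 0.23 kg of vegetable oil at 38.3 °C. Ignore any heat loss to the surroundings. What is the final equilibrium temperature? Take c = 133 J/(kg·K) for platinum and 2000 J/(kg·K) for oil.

Set heat shed by the hot body equal to heat absorbed by the cold body:
0.847×133×(207 − T) = 0.23×2000×(T − 38.3)
112.65(207 − T) = 460(T − 38.3)
572.65 T = 40937  ⇒  T ≈ 71.49 °C

T_f ≈ 71.5 °C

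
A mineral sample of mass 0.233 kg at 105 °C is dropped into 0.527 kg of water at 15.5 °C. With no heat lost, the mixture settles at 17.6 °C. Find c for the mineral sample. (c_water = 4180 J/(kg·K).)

c ≈ 227 J/(kg·K)

Heat lost by the mineral sample = heat gained by the water:
0.233·c·(105 − 17.6) = 0.527·4180·(17.6 − 15.5)
20.36 c = 4626  ⇒  c ≈ 227.2 J/(kg·K)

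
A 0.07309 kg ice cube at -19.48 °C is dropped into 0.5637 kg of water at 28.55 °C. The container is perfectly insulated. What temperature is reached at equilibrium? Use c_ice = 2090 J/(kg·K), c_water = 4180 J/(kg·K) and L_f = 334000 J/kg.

T_f ≈ 15.0 °C

Net heat exchanged in the isolated system is zero:
ice -19.48→0 °C: 0.07309·2090·19.48 = 2975.7; latent heat to melt: 0.07309·334000 = 24412; warm the meltwater: 305.52 T; water cools: 0.5637·4180·(T − 28.55) = 2356.3(T − 28.55)
2661.8 T = 67271 − 27388 = 39884
T ≈ 14.98 °C. Since T > 0 °C, the all-ice-melts assumption holds.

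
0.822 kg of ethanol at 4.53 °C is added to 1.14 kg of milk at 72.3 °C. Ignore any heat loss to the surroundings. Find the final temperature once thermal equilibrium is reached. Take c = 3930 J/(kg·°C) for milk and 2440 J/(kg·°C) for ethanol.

Set heat shed by the hot body equal to heat absorbed by the cold body:
1.14*3930*(72.3 − T) = 0.822*2440*(T − 4.53)
4480.2(72.3 − T) = 2005.7(T − 4.53)
6485.9 T = 333004  ⇒  T ≈ 51.34 °C

T_f ≈ 51.3 °C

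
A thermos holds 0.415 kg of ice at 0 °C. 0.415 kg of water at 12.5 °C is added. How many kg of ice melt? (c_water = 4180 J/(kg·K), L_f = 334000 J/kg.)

m_melted ≈ 0.0649 kg

Water can give up m c ΔT = 0.415·4180·12.5 = 21684 J before reaching 0 °C.
Fully melting the ice requires m_ice L_f = 0.415·334000 = 138610 J.
Since 21684 < 138610 J, not all the ice melts; equilibrium is at 0 °C.
m_melt = 21684 / L_f = 0.06492 kg.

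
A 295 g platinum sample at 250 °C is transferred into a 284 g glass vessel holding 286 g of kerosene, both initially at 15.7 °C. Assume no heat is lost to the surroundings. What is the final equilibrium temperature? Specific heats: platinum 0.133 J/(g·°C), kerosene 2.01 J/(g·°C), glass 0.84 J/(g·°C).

Heat gained plus heat lost sum to zero:
295·0.133·(T − 250) + 286·2.01·(T − 15.7) + 284·0.84·(T − 15.7) = 0
(39.23 + 574.86 + 238.56) T = 39.23·250 + 574.86·15.7 + 238.56·15.7
T ≈ 26.48 °C

T_f ≈ 26.5 °C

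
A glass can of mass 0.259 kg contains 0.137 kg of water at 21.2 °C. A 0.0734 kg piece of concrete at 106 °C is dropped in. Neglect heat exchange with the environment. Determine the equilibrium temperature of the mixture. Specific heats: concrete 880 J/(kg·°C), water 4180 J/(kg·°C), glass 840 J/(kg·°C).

Energy conservation, ΣQ = 0:
0.0734×880×(T − 106) + 0.137×4180×(T − 21.2) + 0.259×840×(T − 21.2) = 0
854.81 T = 23599
T = 23599 / 854.81 = 27.6 °C

T_f ≈ 27.6 °C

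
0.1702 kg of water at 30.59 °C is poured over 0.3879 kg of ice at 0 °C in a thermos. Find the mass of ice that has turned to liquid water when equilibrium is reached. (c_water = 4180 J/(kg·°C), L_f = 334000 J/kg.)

m_melted ≈ 0.0652 kg

Heat available from the water dropping to 0 °C: 0.1702×4180×30.59 = 21763 J.
Fully melting the ice requires m_ice L_f = 0.3879×334000 = 129559 J.
That's not enough to melt it all — equilibrium is at 0 °C with ice remaining.
m_melted×334000 = 21763  ⇒  m_melted ≈ 0.06516 kg.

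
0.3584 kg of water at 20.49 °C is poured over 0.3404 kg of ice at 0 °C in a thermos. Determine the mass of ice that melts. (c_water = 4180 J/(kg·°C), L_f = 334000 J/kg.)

m_melted ≈ 0.0919 kg

Water can give up m c ΔT = 0.3584·4180·20.49 = 30696 J before reaching 0 °C.
Melting all 0.3404 kg of ice would need 0.3404·334000 = 113694 J.
That's not enough to melt it all — equilibrium is at 0 °C with ice remaining.
m_melted·334000 = 30696  ⇒  m_melted ≈ 0.09191 kg.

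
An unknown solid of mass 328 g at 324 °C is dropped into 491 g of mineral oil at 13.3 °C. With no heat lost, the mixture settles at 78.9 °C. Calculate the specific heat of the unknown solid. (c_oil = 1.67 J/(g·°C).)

Conservation of energy gives ΣQ = 0:
328·c·(78.9 − 324) + 491·1.67·(78.9 − 13.3) = 0
-80393 c = -53790
c = -53790/-80393 ≈ 0.6691 J/(g·°C)

c ≈ 0.669 J/(g·°C)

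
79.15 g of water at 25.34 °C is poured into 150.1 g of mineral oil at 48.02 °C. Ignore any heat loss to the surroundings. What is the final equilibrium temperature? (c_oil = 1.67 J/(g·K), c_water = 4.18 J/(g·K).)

T_f = Σ m_i c_i T_i / Σ m_i c_i:
T_f = (250.67×48.02 + 330.85×25.34) / (250.67 + 330.85)
    = 20421 / 581.51 ≈ 35.12 °C

T_f ≈ 35.1 °C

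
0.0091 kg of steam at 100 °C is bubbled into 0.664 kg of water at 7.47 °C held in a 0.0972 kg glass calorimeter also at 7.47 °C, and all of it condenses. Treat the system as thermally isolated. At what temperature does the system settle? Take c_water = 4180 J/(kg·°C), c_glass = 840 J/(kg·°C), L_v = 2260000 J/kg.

Sum of m c ΔT and latent-heat terms is zero:
latent heat released on condensation: 0.0091·2260000 = 20566
  condensate cools 100→T: 0.0091·4180·(T − 100) = 38.04(T − 100)
  original water: 2775.5(T − 7.47)
  glass cup: 0.0972·840·(T − 7.47) = 81.65(T − 7.47)
2895.2 T = 20566 + 3803.8 + 21343 = 45713
T ≈ 15.79 °C — below 100 °C, confirming all the steam condensed.

T_f ≈ 15.8 °C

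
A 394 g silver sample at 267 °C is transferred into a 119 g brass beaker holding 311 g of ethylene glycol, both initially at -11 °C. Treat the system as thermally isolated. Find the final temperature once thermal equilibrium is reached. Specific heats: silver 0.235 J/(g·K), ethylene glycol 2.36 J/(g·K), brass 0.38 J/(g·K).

T_f ≈ 18.5 °C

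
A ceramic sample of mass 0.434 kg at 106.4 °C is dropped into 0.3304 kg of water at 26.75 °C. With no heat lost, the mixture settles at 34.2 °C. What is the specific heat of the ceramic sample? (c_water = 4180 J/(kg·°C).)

c ≈ 328 J/(kg·°C)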